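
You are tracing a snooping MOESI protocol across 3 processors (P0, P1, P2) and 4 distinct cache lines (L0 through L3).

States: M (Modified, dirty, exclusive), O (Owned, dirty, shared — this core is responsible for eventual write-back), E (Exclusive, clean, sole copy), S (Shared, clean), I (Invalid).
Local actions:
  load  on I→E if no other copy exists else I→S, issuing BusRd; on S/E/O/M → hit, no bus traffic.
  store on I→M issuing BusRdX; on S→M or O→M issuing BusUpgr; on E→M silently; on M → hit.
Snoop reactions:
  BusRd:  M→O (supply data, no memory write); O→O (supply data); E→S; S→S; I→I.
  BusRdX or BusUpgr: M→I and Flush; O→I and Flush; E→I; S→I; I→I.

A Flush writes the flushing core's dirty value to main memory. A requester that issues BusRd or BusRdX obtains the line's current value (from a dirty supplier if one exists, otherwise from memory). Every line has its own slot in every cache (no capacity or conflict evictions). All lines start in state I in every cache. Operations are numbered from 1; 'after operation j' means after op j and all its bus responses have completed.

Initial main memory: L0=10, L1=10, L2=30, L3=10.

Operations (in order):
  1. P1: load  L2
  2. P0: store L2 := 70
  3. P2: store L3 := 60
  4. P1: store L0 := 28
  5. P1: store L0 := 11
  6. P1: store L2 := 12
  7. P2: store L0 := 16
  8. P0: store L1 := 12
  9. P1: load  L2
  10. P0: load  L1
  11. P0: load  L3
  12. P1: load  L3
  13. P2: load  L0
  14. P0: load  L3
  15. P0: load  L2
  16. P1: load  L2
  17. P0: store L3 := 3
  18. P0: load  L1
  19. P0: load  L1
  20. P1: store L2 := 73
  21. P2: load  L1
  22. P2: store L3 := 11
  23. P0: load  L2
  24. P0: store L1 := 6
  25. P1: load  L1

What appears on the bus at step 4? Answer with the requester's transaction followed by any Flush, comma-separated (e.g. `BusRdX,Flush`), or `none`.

  op1 P1: load  L2 → I/E/I on L2; bus BusRd; mem=30
  op2 P0: store L2 := 70 → M/I/I on L2; bus BusRdX; mem=30
  op3 P2: store L3 := 60 → I/I/M on L3; bus BusRdX; mem=10
  op4 P1: store L0 := 28 → I/M/I on L0; bus BusRdX; mem=10
  op5 P1: store L0 := 11 → I/M/I on L0; bus (none); mem=10
  op6 P1: store L2 := 12 → I/M/I on L2; bus BusRdX Flush; mem=70
  op7 P2: store L0 := 16 → I/I/M on L0; bus BusRdX Flush; mem=11
  op8 P0: store L1 := 12 → M/I/I on L1; bus BusRdX; mem=10
  op9 P1: load  L2 → I/M/I on L2; bus (none); mem=70
  op10 P0: load  L1 → M/I/I on L1; bus (none); mem=10
  op11 P0: load  L3 → S/I/O on L3; bus BusRd; mem=10
  op12 P1: load  L3 → S/S/O on L3; bus BusRd; mem=10
  op13 P2: load  L0 → I/I/M on L0; bus (none); mem=11
  op14 P0: load  L3 → S/S/O on L3; bus (none); mem=10
  op15 P0: load  L2 → S/O/I on L2; bus BusRd; mem=70
  op16 P1: load  L2 → S/O/I on L2; bus (none); mem=70
  op17 P0: store L3 := 3 → M/I/I on L3; bus BusUpgr Flush; mem=60
  op18 P0: load  L1 → M/I/I on L1; bus (none); mem=10
  op19 P0: load  L1 → M/I/I on L1; bus (none); mem=10
  op20 P1: store L2 := 73 → I/M/I on L2; bus BusUpgr; mem=70
  op21 P2: load  L1 → O/I/S on L1; bus BusRd; mem=10
  op22 P2: store L3 := 11 → I/I/M on L3; bus BusRdX Flush; mem=3
  op23 P0: load  L2 → S/O/I on L2; bus BusRd; mem=70
  op24 P0: store L1 := 6 → M/I/I on L1; bus BusUpgr; mem=10
  op25 P1: load  L1 → O/S/I on L1; bus BusRd; mem=10

bus = BusRdX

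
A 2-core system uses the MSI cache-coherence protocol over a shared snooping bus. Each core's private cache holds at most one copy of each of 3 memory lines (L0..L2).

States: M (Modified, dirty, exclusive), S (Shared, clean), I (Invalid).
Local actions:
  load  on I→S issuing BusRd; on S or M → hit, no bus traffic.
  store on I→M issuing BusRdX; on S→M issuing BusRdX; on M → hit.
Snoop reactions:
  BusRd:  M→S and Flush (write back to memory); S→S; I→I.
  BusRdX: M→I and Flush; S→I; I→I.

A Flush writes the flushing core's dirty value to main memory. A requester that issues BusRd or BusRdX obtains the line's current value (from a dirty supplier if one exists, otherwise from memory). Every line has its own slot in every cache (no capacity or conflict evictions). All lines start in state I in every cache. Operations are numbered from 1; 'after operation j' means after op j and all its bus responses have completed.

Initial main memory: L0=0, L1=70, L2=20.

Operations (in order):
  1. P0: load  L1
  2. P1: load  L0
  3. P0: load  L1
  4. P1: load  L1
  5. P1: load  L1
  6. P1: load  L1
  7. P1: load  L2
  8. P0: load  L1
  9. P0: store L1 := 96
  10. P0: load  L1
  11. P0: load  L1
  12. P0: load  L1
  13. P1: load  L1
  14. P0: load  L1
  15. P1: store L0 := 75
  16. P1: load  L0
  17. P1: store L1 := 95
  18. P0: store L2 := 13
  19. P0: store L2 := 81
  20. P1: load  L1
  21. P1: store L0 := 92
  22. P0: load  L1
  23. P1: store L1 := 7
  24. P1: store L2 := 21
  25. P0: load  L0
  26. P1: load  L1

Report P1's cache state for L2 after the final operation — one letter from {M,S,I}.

state = M

step 1: P0: load  L1  ⟶  SI  (L1)  txn=BusRd  M[L1]=70
step 2: P1: load  L0  ⟶  IS  (L0)  txn=BusRd  M[L0]=0
step 3: P0: load  L1  ⟶  SI  (L1)  txn=∅  M[L1]=70
step 4: P1: load  L1  ⟶  SS  (L1)  txn=BusRd  M[L1]=70
step 5: P1: load  L1  ⟶  SS  (L1)  txn=∅  M[L1]=70
step 6: P1: load  L1  ⟶  SS  (L1)  txn=∅  M[L1]=70
step 7: P1: load  L2  ⟶  IS  (L2)  txn=BusRd  M[L2]=20
step 8: P0: load  L1  ⟶  SS  (L1)  txn=∅  M[L1]=70
step 9: P0: store L1 := 96  ⟶  MI  (L1)  txn=BusRdX  M[L1]=70
step 10: P0: load  L1  ⟶  MI  (L1)  txn=∅  M[L1]=70
step 11: P0: load  L1  ⟶  MI  (L1)  txn=∅  M[L1]=70
step 12: P0: load  L1  ⟶  MI  (L1)  txn=∅  M[L1]=70
step 13: P1: load  L1  ⟶  SS  (L1)  txn=BusRd+Flush  M[L1]=96
step 14: P0: load  L1  ⟶  SS  (L1)  txn=∅  M[L1]=96
step 15: P1: store L0 := 75  ⟶  IM  (L0)  txn=BusRdX  M[L0]=0
step 16: P1: load  L0  ⟶  IM  (L0)  txn=∅  M[L0]=0
step 17: P1: store L1 := 95  ⟶  IM  (L1)  txn=BusRdX  M[L1]=96
step 18: P0: store L2 := 13  ⟶  MI  (L2)  txn=BusRdX  M[L2]=20
step 19: P0: store L2 := 81  ⟶  MI  (L2)  txn=∅  M[L2]=20
step 20: P1: load  L1  ⟶  IM  (L1)  txn=∅  M[L1]=96
step 21: P1: store L0 := 92  ⟶  IM  (L0)  txn=∅  M[L0]=0
step 22: P0: load  L1  ⟶  SS  (L1)  txn=BusRd+Flush  M[L1]=95
step 23: P1: store L1 := 7  ⟶  IM  (L1)  txn=BusRdX  M[L1]=95
step 24: P1: store L2 := 21  ⟶  IM  (L2)  txn=BusRdX+Flush  M[L2]=81
step 25: P0: load  L0  ⟶  SS  (L0)  txn=BusRd+Flush  M[L0]=92
step 26: P1: load  L1  ⟶  IM  (L1)  txn=∅  M[L1]=95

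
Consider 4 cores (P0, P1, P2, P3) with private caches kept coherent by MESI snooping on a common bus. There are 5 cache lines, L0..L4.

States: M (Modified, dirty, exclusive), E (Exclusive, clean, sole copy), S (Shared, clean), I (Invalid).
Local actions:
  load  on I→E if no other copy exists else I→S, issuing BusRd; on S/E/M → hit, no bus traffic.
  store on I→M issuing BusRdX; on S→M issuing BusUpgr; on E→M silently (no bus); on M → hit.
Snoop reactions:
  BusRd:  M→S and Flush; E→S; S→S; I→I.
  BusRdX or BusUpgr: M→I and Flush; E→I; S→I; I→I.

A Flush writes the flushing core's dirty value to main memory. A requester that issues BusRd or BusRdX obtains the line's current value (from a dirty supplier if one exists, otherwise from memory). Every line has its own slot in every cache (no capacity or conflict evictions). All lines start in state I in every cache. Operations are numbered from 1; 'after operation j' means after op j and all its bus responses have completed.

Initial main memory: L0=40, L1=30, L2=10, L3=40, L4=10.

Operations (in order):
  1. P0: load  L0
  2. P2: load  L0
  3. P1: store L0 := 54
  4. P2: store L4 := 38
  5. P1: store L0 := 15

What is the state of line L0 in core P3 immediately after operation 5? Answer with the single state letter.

state = I

[1] P0: load  L0 | P0:E(40), P1:I, P2:I, P3:I | bus: BusRd
[2] P2: load  L0 | P0:S(40), P1:I, P2:S(40), P3:I | bus: BusRd
[3] P1: store L0 := 54 | P0:I, P1:M(54), P2:I, P3:I | bus: BusRdX
[4] P2: store L4 := 38 | P0:I, P1:I, P2:M(38), P3:I | bus: BusRdX
[5] P1: store L0 := 15 | P0:I, P1:M(15), P2:I, P3:I | bus: none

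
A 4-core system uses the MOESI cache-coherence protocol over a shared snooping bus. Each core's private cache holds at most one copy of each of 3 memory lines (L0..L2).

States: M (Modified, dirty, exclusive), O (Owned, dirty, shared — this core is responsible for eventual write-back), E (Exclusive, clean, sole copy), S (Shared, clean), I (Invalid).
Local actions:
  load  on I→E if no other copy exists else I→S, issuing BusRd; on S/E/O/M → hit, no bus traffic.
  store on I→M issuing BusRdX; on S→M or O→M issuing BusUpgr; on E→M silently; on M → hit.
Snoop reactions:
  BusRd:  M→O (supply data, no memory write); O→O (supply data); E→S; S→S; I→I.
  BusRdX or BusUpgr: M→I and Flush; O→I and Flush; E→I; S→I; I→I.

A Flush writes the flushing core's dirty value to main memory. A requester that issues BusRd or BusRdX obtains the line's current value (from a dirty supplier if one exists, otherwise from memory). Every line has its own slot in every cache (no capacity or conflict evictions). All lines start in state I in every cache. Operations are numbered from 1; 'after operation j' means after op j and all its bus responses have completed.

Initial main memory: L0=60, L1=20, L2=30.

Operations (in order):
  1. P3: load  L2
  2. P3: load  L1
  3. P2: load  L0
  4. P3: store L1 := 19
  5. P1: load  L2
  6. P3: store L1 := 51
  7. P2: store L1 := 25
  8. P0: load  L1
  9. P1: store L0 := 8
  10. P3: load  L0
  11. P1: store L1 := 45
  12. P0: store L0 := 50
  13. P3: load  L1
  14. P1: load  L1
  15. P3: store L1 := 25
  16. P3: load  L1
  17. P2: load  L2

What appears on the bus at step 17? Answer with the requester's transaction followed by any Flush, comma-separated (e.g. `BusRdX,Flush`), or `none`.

bus = BusRd

  op1 P3: load  L2 → I/I/I/E on L2; bus BusRd; mem=30
  op2 P3: load  L1 → I/I/I/E on L1; bus BusRd; mem=20
  op3 P2: load  L0 → I/I/E/I on L0; bus BusRd; mem=60
  op4 P3: store L1 := 19 → I/I/I/M on L1; bus (none); mem=20
  op5 P1: load  L2 → I/S/I/S on L2; bus BusRd; mem=30
  op6 P3: store L1 := 51 → I/I/I/M on L1; bus (none); mem=20
  op7 P2: store L1 := 25 → I/I/M/I on L1; bus BusRdX Flush; mem=51
  op8 P0: load  L1 → S/I/O/I on L1; bus BusRd; mem=51
  op9 P1: store L0 := 8 → I/M/I/I on L0; bus BusRdX; mem=60
  op10 P3: load  L0 → I/O/I/S on L0; bus BusRd; mem=60
  op11 P1: store L1 := 45 → I/M/I/I on L1; bus BusRdX Flush; mem=25
  op12 P0: store L0 := 50 → M/I/I/I on L0; bus BusRdX Flush; mem=8
  op13 P3: load  L1 → I/O/I/S on L1; bus BusRd; mem=25
  op14 P1: load  L1 → I/O/I/S on L1; bus (none); mem=25
  op15 P3: store L1 := 25 → I/I/I/M on L1; bus BusUpgr Flush; mem=45
  op16 P3: load  L1 → I/I/I/M on L1; bus (none); mem=45
  op17 P2: load  L2 → I/S/S/S on L2; bus BusRd; mem=30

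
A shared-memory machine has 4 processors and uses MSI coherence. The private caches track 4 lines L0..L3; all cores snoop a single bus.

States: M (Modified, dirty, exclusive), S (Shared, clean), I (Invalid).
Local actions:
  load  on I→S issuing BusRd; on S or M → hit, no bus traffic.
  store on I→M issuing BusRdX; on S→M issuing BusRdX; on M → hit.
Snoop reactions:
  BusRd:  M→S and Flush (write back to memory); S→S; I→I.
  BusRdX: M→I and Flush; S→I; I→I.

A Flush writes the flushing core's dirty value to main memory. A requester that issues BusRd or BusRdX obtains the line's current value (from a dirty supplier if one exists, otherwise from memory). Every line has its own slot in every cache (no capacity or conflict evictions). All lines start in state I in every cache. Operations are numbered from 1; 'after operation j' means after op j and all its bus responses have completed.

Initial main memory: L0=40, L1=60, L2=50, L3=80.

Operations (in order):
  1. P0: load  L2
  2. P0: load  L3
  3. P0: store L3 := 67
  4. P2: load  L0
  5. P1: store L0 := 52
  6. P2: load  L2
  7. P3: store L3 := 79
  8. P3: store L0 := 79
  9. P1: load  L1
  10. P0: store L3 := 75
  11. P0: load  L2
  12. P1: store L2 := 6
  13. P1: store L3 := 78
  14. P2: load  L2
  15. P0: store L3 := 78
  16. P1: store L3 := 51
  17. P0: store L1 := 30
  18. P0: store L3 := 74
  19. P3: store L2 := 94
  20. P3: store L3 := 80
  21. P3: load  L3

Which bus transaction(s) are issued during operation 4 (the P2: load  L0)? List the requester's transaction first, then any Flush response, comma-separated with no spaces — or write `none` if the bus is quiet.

bus = BusRd

[1] P0: load  L2 | P0:S(50), P1:I, P2:I, P3:I | bus: BusRd
[2] P0: load  L3 | P0:S(80), P1:I, P2:I, P3:I | bus: BusRd
[3] P0: store L3 := 67 | P0:M(67), P1:I, P2:I, P3:I | bus: BusRdX
[4] P2: load  L0 | P0:I, P1:I, P2:S(40), P3:I | bus: BusRd
[5] P1: store L0 := 52 | P0:I, P1:M(52), P2:I, P3:I | bus: BusRdX
[6] P2: load  L2 | P0:S(50), P1:I, P2:S(50), P3:I | bus: BusRd
[7] P3: store L3 := 79 | P0:I, P1:I, P2:I, P3:M(79) | bus: BusRdX,Flush
[8] P3: store L0 := 79 | P0:I, P1:I, P2:I, P3:M(79) | bus: BusRdX,Flush
[9] P1: load  L1 | P0:I, P1:S(60), P2:I, P3:I | bus: BusRd
[10] P0: store L3 := 75 | P0:M(75), P1:I, P2:I, P3:I | bus: BusRdX,Flush
[11] P0: load  L2 | P0:S(50), P1:I, P2:S(50), P3:I | bus: none
[12] P1: store L2 := 6 | P0:I, P1:M(6), P2:I, P3:I | bus: BusRdX
[13] P1: store L3 := 78 | P0:I, P1:M(78), P2:I, P3:I | bus: BusRdX,Flush
[14] P2: load  L2 | P0:I, P1:S(6), P2:S(6), P3:I | bus: BusRd,Flush
[15] P0: store L3 := 78 | P0:M(78), P1:I, P2:I, P3:I | bus: BusRdX,Flush
[16] P1: store L3 := 51 | P0:I, P1:M(51), P2:I, P3:I | bus: BusRdX,Flush
[17] P0: store L1 := 30 | P0:M(30), P1:I, P2:I, P3:I | bus: BusRdX
[18] P0: store L3 := 74 | P0:M(74), P1:I, P2:I, P3:I | bus: BusRdX,Flush
[19] P3: store L2 := 94 | P0:I, P1:I, P2:I, P3:M(94) | bus: BusRdX
[20] P3: store L3 := 80 | P0:I, P1:I, P2:I, P3:M(80) | bus: BusRdX,Flush
[21] P3: load  L3 | P0:I, P1:I, P2:I, P3:M(80) | bus: none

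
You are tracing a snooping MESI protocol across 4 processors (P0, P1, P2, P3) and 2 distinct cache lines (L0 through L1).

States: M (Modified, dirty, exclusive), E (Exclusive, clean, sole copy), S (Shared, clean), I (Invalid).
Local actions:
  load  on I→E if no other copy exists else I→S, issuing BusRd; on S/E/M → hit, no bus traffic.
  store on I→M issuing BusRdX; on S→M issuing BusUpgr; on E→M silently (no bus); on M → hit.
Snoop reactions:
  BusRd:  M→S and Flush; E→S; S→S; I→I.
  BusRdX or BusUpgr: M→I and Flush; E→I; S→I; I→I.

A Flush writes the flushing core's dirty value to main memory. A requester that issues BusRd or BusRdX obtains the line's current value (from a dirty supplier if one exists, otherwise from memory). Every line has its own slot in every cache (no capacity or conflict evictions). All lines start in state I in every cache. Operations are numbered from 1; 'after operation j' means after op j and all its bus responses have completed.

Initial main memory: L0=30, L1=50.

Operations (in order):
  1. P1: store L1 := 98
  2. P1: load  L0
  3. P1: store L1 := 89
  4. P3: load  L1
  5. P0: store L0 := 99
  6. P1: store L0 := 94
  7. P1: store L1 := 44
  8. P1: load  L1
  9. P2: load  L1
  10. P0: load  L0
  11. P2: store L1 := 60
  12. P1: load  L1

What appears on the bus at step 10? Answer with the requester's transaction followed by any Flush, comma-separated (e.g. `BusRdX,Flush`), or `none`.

bus = BusRd,Flush

step 1: P1: store L1 := 98  ⟶  IMII  (L1)  txn=BusRdX  M[L1]=50
step 2: P1: load  L0  ⟶  IEII  (L0)  txn=BusRd  M[L0]=30
step 3: P1: store L1 := 89  ⟶  IMII  (L1)  txn=∅  M[L1]=50
step 4: P3: load  L1  ⟶  ISIS  (L1)  txn=BusRd+Flush  M[L1]=89
step 5: P0: store L0 := 99  ⟶  MIII  (L0)  txn=BusRdX  M[L0]=30
step 6: P1: store L0 := 94  ⟶  IMII  (L0)  txn=BusRdX+Flush  M[L0]=99
step 7: P1: store L1 := 44  ⟶  IMII  (L1)  txn=BusUpgr  M[L1]=89
step 8: P1: load  L1  ⟶  IMII  (L1)  txn=∅  M[L1]=89
step 9: P2: load  L1  ⟶  ISSI  (L1)  txn=BusRd+Flush  M[L1]=44
step 10: P0: load  L0  ⟶  SSII  (L0)  txn=BusRd+Flush  M[L0]=94
step 11: P2: store L1 := 60  ⟶  IIMI  (L1)  txn=BusUpgr  M[L1]=44
step 12: P1: load  L1  ⟶  ISSI  (L1)  txn=BusRd+Flush  M[L1]=60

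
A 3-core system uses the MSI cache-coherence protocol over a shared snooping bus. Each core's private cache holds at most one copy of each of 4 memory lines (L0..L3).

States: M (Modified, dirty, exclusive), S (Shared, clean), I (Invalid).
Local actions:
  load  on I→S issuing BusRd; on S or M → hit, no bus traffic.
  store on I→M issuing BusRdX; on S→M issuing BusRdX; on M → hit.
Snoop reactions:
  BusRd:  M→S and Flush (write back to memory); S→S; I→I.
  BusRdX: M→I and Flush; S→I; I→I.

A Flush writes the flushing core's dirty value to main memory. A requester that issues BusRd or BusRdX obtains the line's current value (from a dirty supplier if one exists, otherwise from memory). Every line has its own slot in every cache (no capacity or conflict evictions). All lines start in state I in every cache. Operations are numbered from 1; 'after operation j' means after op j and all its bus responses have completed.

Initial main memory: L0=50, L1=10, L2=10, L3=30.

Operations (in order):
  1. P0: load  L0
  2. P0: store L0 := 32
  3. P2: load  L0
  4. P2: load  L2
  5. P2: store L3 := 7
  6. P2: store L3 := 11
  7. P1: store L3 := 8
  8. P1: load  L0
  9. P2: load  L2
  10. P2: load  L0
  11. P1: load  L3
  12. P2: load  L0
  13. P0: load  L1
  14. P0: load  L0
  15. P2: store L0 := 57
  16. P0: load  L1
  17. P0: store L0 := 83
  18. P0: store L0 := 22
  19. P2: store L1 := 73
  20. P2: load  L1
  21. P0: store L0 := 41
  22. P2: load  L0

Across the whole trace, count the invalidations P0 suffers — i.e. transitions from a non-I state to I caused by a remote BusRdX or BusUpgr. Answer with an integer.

  op1 P0: load  L0 → S/I/I on L0; bus BusRd; mem=50
  op2 P0: store L0 := 32 → M/I/I on L0; bus BusRdX; mem=50
  op3 P2: load  L0 → S/I/S on L0; bus BusRd Flush; mem=32
  op4 P2: load  L2 → I/I/S on L2; bus BusRd; mem=10
  op5 P2: store L3 := 7 → I/I/M on L3; bus BusRdX; mem=30
  op6 P2: store L3 := 11 → I/I/M on L3; bus (none); mem=30
  op7 P1: store L3 := 8 → I/M/I on L3; bus BusRdX Flush; mem=11
  op8 P1: load  L0 → S/S/S on L0; bus BusRd; mem=32
  op9 P2: load  L2 → I/I/S on L2; bus (none); mem=10
  op10 P2: load  L0 → S/S/S on L0; bus (none); mem=32
  op11 P1: load  L3 → I/M/I on L3; bus (none); mem=11
  op12 P2: load  L0 → S/S/S on L0; bus (none); mem=32
  op13 P0: load  L1 → S/I/I on L1; bus BusRd; mem=10
  op14 P0: load  L0 → S/S/S on L0; bus (none); mem=32
  op15 P2: store L0 := 57 → I/I/M on L0; bus BusRdX; mem=32
  op16 P0: load  L1 → S/I/I on L1; bus (none); mem=10
  op17 P0: store L0 := 83 → M/I/I on L0; bus BusRdX Flush; mem=57
  op18 P0: store L0 := 22 → M/I/I on L0; bus (none); mem=57
  op19 P2: store L1 := 73 → I/I/M on L1; bus BusRdX; mem=10
  op20 P2: load  L1 → I/I/M on L1; bus (none); mem=10
  op21 P0: store L0 := 41 → M/I/I on L0; bus (none); mem=57
  op22 P2: load  L0 → S/I/S on L0; bus BusRd Flush; mem=41

invalidations = 2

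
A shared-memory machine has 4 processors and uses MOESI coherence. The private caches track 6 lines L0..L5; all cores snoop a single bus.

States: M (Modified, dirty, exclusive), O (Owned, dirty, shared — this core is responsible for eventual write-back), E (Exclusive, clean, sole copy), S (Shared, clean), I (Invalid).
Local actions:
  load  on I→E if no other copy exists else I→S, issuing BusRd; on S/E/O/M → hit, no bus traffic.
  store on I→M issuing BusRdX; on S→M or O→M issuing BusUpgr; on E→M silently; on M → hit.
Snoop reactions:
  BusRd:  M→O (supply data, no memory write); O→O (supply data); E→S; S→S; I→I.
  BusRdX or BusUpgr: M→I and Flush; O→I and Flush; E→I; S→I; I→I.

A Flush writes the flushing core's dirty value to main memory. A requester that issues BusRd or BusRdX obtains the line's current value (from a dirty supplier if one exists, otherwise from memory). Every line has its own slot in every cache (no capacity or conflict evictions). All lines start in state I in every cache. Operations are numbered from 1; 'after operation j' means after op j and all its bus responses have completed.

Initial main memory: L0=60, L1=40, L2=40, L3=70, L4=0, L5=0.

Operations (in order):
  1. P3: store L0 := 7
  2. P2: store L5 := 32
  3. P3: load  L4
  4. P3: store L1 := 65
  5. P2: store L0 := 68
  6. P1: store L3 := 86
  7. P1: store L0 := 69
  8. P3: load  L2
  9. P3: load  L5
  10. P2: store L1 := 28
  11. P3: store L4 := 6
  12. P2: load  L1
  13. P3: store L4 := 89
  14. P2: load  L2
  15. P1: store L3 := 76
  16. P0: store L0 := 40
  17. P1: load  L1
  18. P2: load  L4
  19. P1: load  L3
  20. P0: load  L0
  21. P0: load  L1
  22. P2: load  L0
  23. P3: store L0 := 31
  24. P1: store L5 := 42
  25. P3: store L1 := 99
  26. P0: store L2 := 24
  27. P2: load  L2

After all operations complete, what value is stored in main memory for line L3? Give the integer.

1. P3: store L0 := 7  bus=[BusRdX]  L0: P0=I P1=I P2=I P3=M  mem[L0]=60
2. P2: store L5 := 32  bus=[BusRdX]  L5: P0=I P1=I P2=M P3=I  mem[L5]=0
3. P3: load  L4  bus=[BusRd]  L4: P0=I P1=I P2=I P3=E  mem[L4]=0
4. P3: store L1 := 65  bus=[BusRdX]  L1: P0=I P1=I P2=I P3=M  mem[L1]=40
5. P2: store L0 := 68  bus=[BusRdX,Flush]  L0: P0=I P1=I P2=M P3=I  mem[L0]=7
6. P1: store L3 := 86  bus=[BusRdX]  L3: P0=I P1=M P2=I P3=I  mem[L3]=70
7. P1: store L0 := 69  bus=[BusRdX,Flush]  L0: P0=I P1=M P2=I P3=I  mem[L0]=68
8. P3: load  L2  bus=[BusRd]  L2: P0=I P1=I P2=I P3=E  mem[L2]=40
9. P3: load  L5  bus=[BusRd]  L5: P0=I P1=I P2=O P3=S  mem[L5]=0
10. P2: store L1 := 28  bus=[BusRdX,Flush]  L1: P0=I P1=I P2=M P3=I  mem[L1]=65
11. P3: store L4 := 6  bus=[-]  L4: P0=I P1=I P2=I P3=M  mem[L4]=0
12. P2: load  L1  bus=[-]  L1: P0=I P1=I P2=M P3=I  mem[L1]=65
13. P3: store L4 := 89  bus=[-]  L4: P0=I P1=I P2=I P3=M  mem[L4]=0
14. P2: load  L2  bus=[BusRd]  L2: P0=I P1=I P2=S P3=S  mem[L2]=40
15. P1: store L3 := 76  bus=[-]  L3: P0=I P1=M P2=I P3=I  mem[L3]=70
16. P0: store L0 := 40  bus=[BusRdX,Flush]  L0: P0=M P1=I P2=I P3=I  mem[L0]=69
17. P1: load  L1  bus=[BusRd]  L1: P0=I P1=S P2=O P3=I  mem[L1]=65
18. P2: load  L4  bus=[BusRd]  L4: P0=I P1=I P2=S P3=O  mem[L4]=0
19. P1: load  L3  bus=[-]  L3: P0=I P1=M P2=I P3=I  mem[L3]=70
20. P0: load  L0  bus=[-]  L0: P0=M P1=I P2=I P3=I  mem[L0]=69
21. P0: load  L1  bus=[BusRd]  L1: P0=S P1=S P2=O P3=I  mem[L1]=65
22. P2: load  L0  bus=[BusRd]  L0: P0=O P1=I P2=S P3=I  mem[L0]=69
23. P3: store L0 := 31  bus=[BusRdX,Flush]  L0: P0=I P1=I P2=I P3=M  mem[L0]=40
24. P1: store L5 := 42  bus=[BusRdX,Flush]  L5: P0=I P1=M P2=I P3=I  mem[L5]=32
25. P3: store L1 := 99  bus=[BusRdX,Flush]  L1: P0=I P1=I P2=I P3=M  mem[L1]=28
26. P0: store L2 := 24  bus=[BusRdX]  L2: P0=M P1=I P2=I P3=I  mem[L2]=40
27. P2: load  L2  bus=[BusRd]  L2: P0=O P1=I P2=S P3=I  mem[L2]=40

memory[L3] = 70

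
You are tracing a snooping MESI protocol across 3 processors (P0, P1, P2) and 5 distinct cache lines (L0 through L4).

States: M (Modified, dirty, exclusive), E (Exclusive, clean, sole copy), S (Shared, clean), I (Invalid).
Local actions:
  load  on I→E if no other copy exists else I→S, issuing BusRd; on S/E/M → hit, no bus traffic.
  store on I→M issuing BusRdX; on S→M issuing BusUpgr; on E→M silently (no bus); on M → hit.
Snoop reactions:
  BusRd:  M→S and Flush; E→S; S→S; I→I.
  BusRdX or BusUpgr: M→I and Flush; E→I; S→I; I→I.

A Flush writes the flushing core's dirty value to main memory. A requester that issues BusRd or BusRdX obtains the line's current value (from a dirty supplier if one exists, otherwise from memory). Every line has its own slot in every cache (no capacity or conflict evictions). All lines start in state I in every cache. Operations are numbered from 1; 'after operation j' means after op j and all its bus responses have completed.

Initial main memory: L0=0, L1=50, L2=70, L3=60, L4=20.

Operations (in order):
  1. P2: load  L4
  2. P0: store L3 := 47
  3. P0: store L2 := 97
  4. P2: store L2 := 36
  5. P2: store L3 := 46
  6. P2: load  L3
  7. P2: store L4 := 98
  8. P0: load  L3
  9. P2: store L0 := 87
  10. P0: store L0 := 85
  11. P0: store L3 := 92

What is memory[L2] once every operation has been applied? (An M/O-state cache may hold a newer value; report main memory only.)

step 1: P2: load  L4  ⟶  IIE  (L4)  txn=BusRd  M[L4]=20
step 2: P0: store L3 := 47  ⟶  MII  (L3)  txn=BusRdX  M[L3]=60
step 3: P0: store L2 := 97  ⟶  MII  (L2)  txn=BusRdX  M[L2]=70
step 4: P2: store L2 := 36  ⟶  IIM  (L2)  txn=BusRdX+Flush  M[L2]=97
step 5: P2: store L3 := 46  ⟶  IIM  (L3)  txn=BusRdX+Flush  M[L3]=47
step 6: P2: load  L3  ⟶  IIM  (L3)  txn=∅  M[L3]=47
step 7: P2: store L4 := 98  ⟶  IIM  (L4)  txn=∅  M[L4]=20
step 8: P0: load  L3  ⟶  SIS  (L3)  txn=BusRd+Flush  M[L3]=46
step 9: P2: store L0 := 87  ⟶  IIM  (L0)  txn=BusRdX  M[L0]=0
step 10: P0: store L0 := 85  ⟶  MII  (L0)  txn=BusRdX+Flush  M[L0]=87
step 11: P0: store L3 := 92  ⟶  MII  (L3)  txn=BusUpgr  M[L3]=46

memory[L2] = 97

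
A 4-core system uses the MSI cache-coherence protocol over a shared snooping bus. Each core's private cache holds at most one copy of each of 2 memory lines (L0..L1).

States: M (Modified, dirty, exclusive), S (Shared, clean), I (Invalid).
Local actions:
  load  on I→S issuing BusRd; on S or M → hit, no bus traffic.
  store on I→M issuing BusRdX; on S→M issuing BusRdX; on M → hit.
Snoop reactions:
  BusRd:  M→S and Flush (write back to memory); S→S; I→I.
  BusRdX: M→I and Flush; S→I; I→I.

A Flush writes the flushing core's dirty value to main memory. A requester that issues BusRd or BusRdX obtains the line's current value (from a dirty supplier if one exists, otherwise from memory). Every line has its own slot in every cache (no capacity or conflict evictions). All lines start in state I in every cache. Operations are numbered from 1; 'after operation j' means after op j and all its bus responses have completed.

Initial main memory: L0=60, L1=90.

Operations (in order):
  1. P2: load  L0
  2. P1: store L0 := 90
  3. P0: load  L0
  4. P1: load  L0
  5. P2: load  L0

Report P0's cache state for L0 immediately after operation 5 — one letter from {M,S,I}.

  op1 P2: load  L0 → I/I/S/I on L0; bus BusRd; mem=60
  op2 P1: store L0 := 90 → I/M/I/I on L0; bus BusRdX; mem=60
  op3 P0: load  L0 → S/S/I/I on L0; bus BusRd Flush; mem=90
  op4 P1: load  L0 → S/S/I/I on L0; bus (none); mem=90
  op5 P2: load  L0 → S/S/S/I on L0; bus BusRd; mem=90

state = S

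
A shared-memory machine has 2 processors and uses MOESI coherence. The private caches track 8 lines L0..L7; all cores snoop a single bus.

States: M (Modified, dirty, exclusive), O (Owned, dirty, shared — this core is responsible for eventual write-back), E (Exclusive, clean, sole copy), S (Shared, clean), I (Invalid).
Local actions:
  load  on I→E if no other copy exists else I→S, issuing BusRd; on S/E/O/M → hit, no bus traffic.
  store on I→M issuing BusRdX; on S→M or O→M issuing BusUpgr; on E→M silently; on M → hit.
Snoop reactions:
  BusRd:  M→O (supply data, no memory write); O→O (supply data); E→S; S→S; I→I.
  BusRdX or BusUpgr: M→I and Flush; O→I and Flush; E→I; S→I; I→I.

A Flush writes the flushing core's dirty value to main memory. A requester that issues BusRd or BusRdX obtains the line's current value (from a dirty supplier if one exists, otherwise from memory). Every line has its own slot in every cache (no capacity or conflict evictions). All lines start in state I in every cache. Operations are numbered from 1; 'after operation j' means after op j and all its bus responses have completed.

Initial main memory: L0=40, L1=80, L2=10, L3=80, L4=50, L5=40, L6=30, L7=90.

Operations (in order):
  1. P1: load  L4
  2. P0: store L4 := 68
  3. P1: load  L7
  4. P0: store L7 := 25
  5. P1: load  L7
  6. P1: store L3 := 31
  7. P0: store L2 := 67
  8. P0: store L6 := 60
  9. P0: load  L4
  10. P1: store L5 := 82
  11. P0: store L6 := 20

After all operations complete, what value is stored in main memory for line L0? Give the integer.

step 1: P1: load  L4  ⟶  IE  (L4)  txn=BusRd  M[L4]=50
step 2: P0: store L4 := 68  ⟶  MI  (L4)  txn=BusRdX  M[L4]=50
step 3: P1: load  L7  ⟶  IE  (L7)  txn=BusRd  M[L7]=90
step 4: P0: store L7 := 25  ⟶  MI  (L7)  txn=BusRdX  M[L7]=90
step 5: P1: load  L7  ⟶  OS  (L7)  txn=BusRd  M[L7]=90
step 6: P1: store L3 := 31  ⟶  IM  (L3)  txn=BusRdX  M[L3]=80
step 7: P0: store L2 := 67  ⟶  MI  (L2)  txn=BusRdX  M[L2]=10
step 8: P0: store L6 := 60  ⟶  MI  (L6)  txn=BusRdX  M[L6]=30
step 9: P0: load  L4  ⟶  MI  (L4)  txn=∅  M[L4]=50
step 10: P1: store L5 := 82  ⟶  IM  (L5)  txn=BusRdX  M[L5]=40
step 11: P0: store L6 := 20  ⟶  MI  (L6)  txn=∅  M[L6]=30

memory[L0] = 40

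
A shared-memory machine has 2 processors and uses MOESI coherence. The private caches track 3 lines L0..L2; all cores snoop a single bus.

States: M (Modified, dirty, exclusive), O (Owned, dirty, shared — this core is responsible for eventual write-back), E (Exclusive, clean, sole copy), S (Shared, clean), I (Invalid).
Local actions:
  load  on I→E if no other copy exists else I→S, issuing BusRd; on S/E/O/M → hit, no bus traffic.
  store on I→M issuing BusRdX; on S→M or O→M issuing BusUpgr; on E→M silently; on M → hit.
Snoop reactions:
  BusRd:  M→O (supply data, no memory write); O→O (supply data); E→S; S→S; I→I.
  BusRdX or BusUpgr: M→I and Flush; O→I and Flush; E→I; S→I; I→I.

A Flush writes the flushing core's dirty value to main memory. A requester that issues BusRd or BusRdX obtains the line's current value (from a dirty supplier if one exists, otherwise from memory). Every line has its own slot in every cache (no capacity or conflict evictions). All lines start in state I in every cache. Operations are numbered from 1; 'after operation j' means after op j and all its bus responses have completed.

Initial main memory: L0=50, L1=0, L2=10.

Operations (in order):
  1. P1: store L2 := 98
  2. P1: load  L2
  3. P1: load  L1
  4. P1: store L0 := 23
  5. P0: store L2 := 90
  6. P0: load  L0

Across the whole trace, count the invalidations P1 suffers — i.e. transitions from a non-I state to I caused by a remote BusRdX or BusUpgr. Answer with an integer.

  op1 P1: store L2 := 98 → I/M on L2; bus BusRdX; mem=10
  op2 P1: load  L2 → I/M on L2; bus (none); mem=10
  op3 P1: load  L1 → I/E on L1; bus BusRd; mem=0
  op4 P1: store L0 := 23 → I/M on L0; bus BusRdX; mem=50
  op5 P0: store L2 := 90 → M/I on L2; bus BusRdX Flush; mem=98
  op6 P0: load  L0 → S/O on L0; bus BusRd; mem=50

invalidations = 1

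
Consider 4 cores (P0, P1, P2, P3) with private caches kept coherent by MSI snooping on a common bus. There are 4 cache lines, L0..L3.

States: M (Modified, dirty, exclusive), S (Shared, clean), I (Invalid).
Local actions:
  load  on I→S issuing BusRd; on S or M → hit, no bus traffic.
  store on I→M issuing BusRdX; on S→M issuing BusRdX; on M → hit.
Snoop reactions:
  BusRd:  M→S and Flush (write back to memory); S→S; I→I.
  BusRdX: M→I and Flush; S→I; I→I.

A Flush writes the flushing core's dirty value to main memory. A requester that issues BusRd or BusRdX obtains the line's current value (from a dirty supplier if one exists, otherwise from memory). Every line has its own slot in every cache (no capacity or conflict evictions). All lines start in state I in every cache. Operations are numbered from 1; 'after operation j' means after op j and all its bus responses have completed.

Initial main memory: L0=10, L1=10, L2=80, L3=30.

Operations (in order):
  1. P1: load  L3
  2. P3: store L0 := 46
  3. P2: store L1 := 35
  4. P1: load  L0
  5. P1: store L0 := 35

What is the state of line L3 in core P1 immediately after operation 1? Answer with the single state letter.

1. P1: load  L3  bus=[BusRd]  L3: P0=I P1=S P2=I P3=I  mem[L3]=30
2. P3: store L0 := 46  bus=[BusRdX]  L0: P0=I P1=I P2=I P3=M  mem[L0]=10
3. P2: store L1 := 35  bus=[BusRdX]  L1: P0=I P1=I P2=M P3=I  mem[L1]=10
4. P1: load  L0  bus=[BusRd,Flush]  L0: P0=I P1=S P2=I P3=S  mem[L0]=46
5. P1: store L0 := 35  bus=[BusRdX]  L0: P0=I P1=M P2=I P3=I  mem[L0]=46

state = S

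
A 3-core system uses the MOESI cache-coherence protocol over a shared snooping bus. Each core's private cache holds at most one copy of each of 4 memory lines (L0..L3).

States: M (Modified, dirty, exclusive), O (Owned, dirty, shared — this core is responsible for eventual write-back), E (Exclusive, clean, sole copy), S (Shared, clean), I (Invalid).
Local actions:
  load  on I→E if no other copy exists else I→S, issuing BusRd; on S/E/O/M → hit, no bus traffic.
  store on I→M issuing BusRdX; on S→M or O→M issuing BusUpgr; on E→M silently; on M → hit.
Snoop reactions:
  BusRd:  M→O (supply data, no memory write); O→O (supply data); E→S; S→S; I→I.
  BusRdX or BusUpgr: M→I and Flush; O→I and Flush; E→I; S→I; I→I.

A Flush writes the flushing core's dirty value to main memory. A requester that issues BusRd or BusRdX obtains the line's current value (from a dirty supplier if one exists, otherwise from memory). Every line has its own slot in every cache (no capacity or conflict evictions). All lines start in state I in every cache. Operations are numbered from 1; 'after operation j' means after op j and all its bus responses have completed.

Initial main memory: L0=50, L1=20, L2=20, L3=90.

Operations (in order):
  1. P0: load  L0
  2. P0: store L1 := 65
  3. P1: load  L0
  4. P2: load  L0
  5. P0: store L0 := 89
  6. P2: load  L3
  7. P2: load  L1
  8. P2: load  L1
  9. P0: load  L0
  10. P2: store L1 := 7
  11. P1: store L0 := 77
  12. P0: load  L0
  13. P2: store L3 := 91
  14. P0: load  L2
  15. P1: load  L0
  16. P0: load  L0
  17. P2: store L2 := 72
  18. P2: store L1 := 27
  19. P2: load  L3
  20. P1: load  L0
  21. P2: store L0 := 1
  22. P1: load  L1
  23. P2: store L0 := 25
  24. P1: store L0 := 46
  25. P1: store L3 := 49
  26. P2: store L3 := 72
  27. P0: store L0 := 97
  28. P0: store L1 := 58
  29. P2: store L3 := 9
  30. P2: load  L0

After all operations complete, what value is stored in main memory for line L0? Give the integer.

1. P0: load  L0  bus=[BusRd]  L0: P0=E P1=I P2=I  mem[L0]=50
2. P0: store L1 := 65  bus=[BusRdX]  L1: P0=M P1=I P2=I  mem[L1]=20
3. P1: load  L0  bus=[BusRd]  L0: P0=S P1=S P2=I  mem[L0]=50
4. P2: load  L0  bus=[BusRd]  L0: P0=S P1=S P2=S  mem[L0]=50
5. P0: store L0 := 89  bus=[BusUpgr]  L0: P0=M P1=I P2=I  mem[L0]=50
6. P2: load  L3  bus=[BusRd]  L3: P0=I P1=I P2=E  mem[L3]=90
7. P2: load  L1  bus=[BusRd]  L1: P0=O P1=I P2=S  mem[L1]=20
8. P2: load  L1  bus=[-]  L1: P0=O P1=I P2=S  mem[L1]=20
9. P0: load  L0  bus=[-]  L0: P0=M P1=I P2=I  mem[L0]=50
10. P2: store L1 := 7  bus=[BusUpgr,Flush]  L1: P0=I P1=I P2=M  mem[L1]=65
11. P1: store L0 := 77  bus=[BusRdX,Flush]  L0: P0=I P1=M P2=I  mem[L0]=89
12. P0: load  L0  bus=[BusRd]  L0: P0=S P1=O P2=I  mem[L0]=89
13. P2: store L3 := 91  bus=[-]  L3: P0=I P1=I P2=M  mem[L3]=90
14. P0: load  L2  bus=[BusRd]  L2: P0=E P1=I P2=I  mem[L2]=20
15. P1: load  L0  bus=[-]  L0: P0=S P1=O P2=I  mem[L0]=89
16. P0: load  L0  bus=[-]  L0: P0=S P1=O P2=I  mem[L0]=89
17. P2: store L2 := 72  bus=[BusRdX]  L2: P0=I P1=I P2=M  mem[L2]=20
18. P2: store L1 := 27  bus=[-]  L1: P0=I P1=I P2=M  mem[L1]=65
19. P2: load  L3  bus=[-]  L3: P0=I P1=I P2=M  mem[L3]=90
20. P1: load  L0  bus=[-]  L0: P0=S P1=O P2=I  mem[L0]=89
21. P2: store L0 := 1  bus=[BusRdX,Flush]  L0: P0=I P1=I P2=M  mem[L0]=77
22. P1: load  L1  bus=[BusRd]  L1: P0=I P1=S P2=O  mem[L1]=65
23. P2: store L0 := 25  bus=[-]  L0: P0=I P1=I P2=M  mem[L0]=77
24. P1: store L0 := 46  bus=[BusRdX,Flush]  L0: P0=I P1=M P2=I  mem[L0]=25
25. P1: store L3 := 49  bus=[BusRdX,Flush]  L3: P0=I P1=M P2=I  mem[L3]=91
26. P2: store L3 := 72  bus=[BusRdX,Flush]  L3: P0=I P1=I P2=M  mem[L3]=49
27. P0: store L0 := 97  bus=[BusRdX,Flush]  L0: P0=M P1=I P2=I  mem[L0]=46
28. P0: store L1 := 58  bus=[BusRdX,Flush]  L1: P0=M P1=I P2=I  mem[L1]=27
29. P2: store L3 := 9  bus=[-]  L3: P0=I P1=I P2=M  mem[L3]=49
30. P2: load  L0  bus=[BusRd]  L0: P0=O P1=I P2=S  mem[L0]=46

memory[L0] = 46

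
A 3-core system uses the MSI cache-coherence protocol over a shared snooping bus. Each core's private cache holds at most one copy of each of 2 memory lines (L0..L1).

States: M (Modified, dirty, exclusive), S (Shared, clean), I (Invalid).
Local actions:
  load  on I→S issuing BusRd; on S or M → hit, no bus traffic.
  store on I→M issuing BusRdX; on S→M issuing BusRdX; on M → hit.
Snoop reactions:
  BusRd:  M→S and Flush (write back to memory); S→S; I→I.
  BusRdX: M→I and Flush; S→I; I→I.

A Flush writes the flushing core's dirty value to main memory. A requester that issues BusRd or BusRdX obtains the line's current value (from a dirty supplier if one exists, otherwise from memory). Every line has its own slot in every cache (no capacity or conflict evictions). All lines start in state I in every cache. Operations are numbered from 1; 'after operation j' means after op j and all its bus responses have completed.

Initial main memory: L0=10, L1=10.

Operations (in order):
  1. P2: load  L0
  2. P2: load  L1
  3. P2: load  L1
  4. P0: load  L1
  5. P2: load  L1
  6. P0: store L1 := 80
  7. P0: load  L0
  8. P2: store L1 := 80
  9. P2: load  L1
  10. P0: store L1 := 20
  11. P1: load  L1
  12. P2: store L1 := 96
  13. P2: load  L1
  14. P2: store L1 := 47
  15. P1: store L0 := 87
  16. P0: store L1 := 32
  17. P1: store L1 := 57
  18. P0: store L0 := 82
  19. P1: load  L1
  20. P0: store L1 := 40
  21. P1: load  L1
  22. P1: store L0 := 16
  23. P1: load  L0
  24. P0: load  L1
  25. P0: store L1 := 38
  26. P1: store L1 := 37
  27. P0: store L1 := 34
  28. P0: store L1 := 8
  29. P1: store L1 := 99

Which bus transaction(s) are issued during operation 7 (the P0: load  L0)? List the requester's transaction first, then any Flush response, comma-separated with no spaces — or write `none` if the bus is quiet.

bus = BusRd

step 1: P2: load  L0  ⟶  IIS  (L0)  txn=BusRd  M[L0]=10
step 2: P2: load  L1  ⟶  IIS  (L1)  txn=BusRd  M[L1]=10
step 3: P2: load  L1  ⟶  IIS  (L1)  txn=∅  M[L1]=10
step 4: P0: load  L1  ⟶  SIS  (L1)  txn=BusRd  M[L1]=10
step 5: P2: load  L1  ⟶  SIS  (L1)  txn=∅  M[L1]=10
step 6: P0: store L1 := 80  ⟶  MII  (L1)  txn=BusRdX  M[L1]=10
step 7: P0: load  L0  ⟶  SIS  (L0)  txn=BusRd  M[L0]=10
step 8: P2: store L1 := 80  ⟶  IIM  (L1)  txn=BusRdX+Flush  M[L1]=80
step 9: P2: load  L1  ⟶  IIM  (L1)  txn=∅  M[L1]=80
step 10: P0: store L1 := 20  ⟶  MII  (L1)  txn=BusRdX+Flush  M[L1]=80
step 11: P1: load  L1  ⟶  SSI  (L1)  txn=BusRd+Flush  M[L1]=20
step 12: P2: store L1 := 96  ⟶  IIM  (L1)  txn=BusRdX  M[L1]=20
step 13: P2: load  L1  ⟶  IIM  (L1)  txn=∅  M[L1]=20
step 14: P2: store L1 := 47  ⟶  IIM  (L1)  txn=∅  M[L1]=20
step 15: P1: store L0 := 87  ⟶  IMI  (L0)  txn=BusRdX  M[L0]=10
step 16: P0: store L1 := 32  ⟶  MII  (L1)  txn=BusRdX+Flush  M[L1]=47
step 17: P1: store L1 := 57  ⟶  IMI  (L1)  txn=BusRdX+Flush  M[L1]=32
step 18: P0: store L0 := 82  ⟶  MII  (L0)  txn=BusRdX+Flush  M[L0]=87
step 19: P1: load  L1  ⟶  IMI  (L1)  txn=∅  M[L1]=32
step 20: P0: store L1 := 40  ⟶  MII  (L1)  txn=BusRdX+Flush  M[L1]=57
step 21: P1: load  L1  ⟶  SSI  (L1)  txn=BusRd+Flush  M[L1]=40
step 22: P1: store L0 := 16  ⟶  IMI  (L0)  txn=BusRdX+Flush  M[L0]=82
step 23: P1: load  L0  ⟶  IMI  (L0)  txn=∅  M[L0]=82
step 24: P0: load  L1  ⟶  SSI  (L1)  txn=∅  M[L1]=40
step 25: P0: store L1 := 38  ⟶  MII  (L1)  txn=BusRdX  M[L1]=40
step 26: P1: store L1 := 37  ⟶  IMI  (L1)  txn=BusRdX+Flush  M[L1]=38
step 27: P0: store L1 := 34  ⟶  MII  (L1)  txn=BusRdX+Flush  M[L1]=37
step 28: P0: store L1 := 8  ⟶  MII  (L1)  txn=∅  M[L1]=37
step 29: P1: store L1 := 99  ⟶  IMI  (L1)  txn=BusRdX+Flush  M[L1]=8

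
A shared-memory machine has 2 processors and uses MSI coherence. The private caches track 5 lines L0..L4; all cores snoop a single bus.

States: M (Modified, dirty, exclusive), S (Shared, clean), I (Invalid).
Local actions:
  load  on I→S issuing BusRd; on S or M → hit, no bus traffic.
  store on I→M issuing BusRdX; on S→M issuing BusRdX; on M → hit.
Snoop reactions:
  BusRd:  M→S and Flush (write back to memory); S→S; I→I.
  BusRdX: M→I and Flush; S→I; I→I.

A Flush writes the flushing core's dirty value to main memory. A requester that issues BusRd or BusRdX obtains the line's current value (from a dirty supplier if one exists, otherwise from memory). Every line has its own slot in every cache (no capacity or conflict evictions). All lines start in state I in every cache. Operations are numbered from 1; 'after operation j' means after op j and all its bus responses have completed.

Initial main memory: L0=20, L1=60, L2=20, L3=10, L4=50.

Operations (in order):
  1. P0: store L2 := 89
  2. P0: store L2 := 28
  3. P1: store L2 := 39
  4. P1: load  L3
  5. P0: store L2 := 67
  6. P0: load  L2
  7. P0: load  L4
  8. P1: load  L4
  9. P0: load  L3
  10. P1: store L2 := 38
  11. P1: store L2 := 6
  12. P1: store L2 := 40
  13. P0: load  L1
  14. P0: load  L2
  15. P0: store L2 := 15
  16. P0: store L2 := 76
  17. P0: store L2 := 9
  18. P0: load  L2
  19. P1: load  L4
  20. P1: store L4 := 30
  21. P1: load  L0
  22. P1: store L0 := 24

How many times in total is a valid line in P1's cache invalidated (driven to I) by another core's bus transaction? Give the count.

[1] P0: store L2 := 89 | P0:M(89), P1:I | bus: BusRdX
[2] P0: store L2 := 28 | P0:M(28), P1:I | bus: none
[3] P1: store L2 := 39 | P0:I, P1:M(39) | bus: BusRdX,Flush
[4] P1: load  L3 | P0:I, P1:S(10) | bus: BusRd
[5] P0: store L2 := 67 | P0:M(67), P1:I | bus: BusRdX,Flush
[6] P0: load  L2 | P0:M(67), P1:I | bus: none
[7] P0: load  L4 | P0:S(50), P1:I | bus: BusRd
[8] P1: load  L4 | P0:S(50), P1:S(50) | bus: BusRd
[9] P0: load  L3 | P0:S(10), P1:S(10) | bus: BusRd
[10] P1: store L2 := 38 | P0:I, P1:M(38) | bus: BusRdX,Flush
[11] P1: store L2 := 6 | P0:I, P1:M(6) | bus: none
[12] P1: store L2 := 40 | P0:I, P1:M(40) | bus: none
[13] P0: load  L1 | P0:S(60), P1:I | bus: BusRd
[14] P0: load  L2 | P0:S(40), P1:S(40) | bus: BusRd,Flush
[15] P0: store L2 := 15 | P0:M(15), P1:I | bus: BusRdX
[16] P0: store L2 := 76 | P0:M(76), P1:I | bus: none
[17] P0: store L2 := 9 | P0:M(9), P1:I | bus: none
[18] P0: load  L2 | P0:M(9), P1:I | bus: none
[19] P1: load  L4 | P0:S(50), P1:S(50) | bus: none
[20] P1: store L4 := 30 | P0:I, P1:M(30) | bus: BusRdX
[21] P1: load  L0 | P0:I, P1:S(20) | bus: BusRd
[22] P1: store L0 := 24 | P0:I, P1:M(24) | bus: BusRdX

invalidations = 2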